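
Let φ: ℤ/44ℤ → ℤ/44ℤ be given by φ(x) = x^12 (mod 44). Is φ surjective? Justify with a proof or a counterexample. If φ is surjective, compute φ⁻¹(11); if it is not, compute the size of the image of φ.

φ(10): Repeated squaring mod 44: 10^1 ≡ 10, 10^2 ≡ 10² = 100 ≡ 12, 10^4 ≡ 12² = 144 ≡ 12, 10^8 ≡ 12² = 144 ≡ 12. Since 12 = 8 + 4, 10^12 ≡ 12·12: 12·12 = 144 ≡ 12. So 10^12 ≡ 12 (mod 44).
φ(12): Repeated squaring mod 44: 12^1 ≡ 12, 12^2 ≡ 12² = 144 ≡ 12, 12^4 ≡ 12² = 144 ≡ 12, 12^8 ≡ 12² = 144 ≡ 12. Since 12 = 8 + 4, 12^12 ≡ 12·12: 12·12 = 144 ≡ 12. So 12^12 ≡ 12 (mod 44).
So φ(10) = φ(12) = 12 while 10 ≠ 12, so φ is not injective.
A non-injective map from the 44-element set ℤ/44ℤ to itself takes at most 43 distinct values, so it cannot be surjective. Thus φ is not surjective.
Since φ is not surjective, we determine |image(φ)|. Computing x^12 mod 44 for each x (by repeated squaring, reducing mod 44 at every step), the values φ(0), φ(1), …, φ(43) are: 0, 1, 4, 9, 16, 25, 36, 5, 20, 37, 12, 33, 12, 37, 20, 5, 36, 25, 16, 9, 4, 1, 0, 1, 4, 9, 16, 25, 36, 5, 20, 37, 12, 33, 12, 37, 20, 5, 36, 25, 16, 9, 4, 1.
The distinct values are {0, 1, 4, 5, 9, 12, 16, 20, 25, 33, 36, 37}; there are 12 of them.

12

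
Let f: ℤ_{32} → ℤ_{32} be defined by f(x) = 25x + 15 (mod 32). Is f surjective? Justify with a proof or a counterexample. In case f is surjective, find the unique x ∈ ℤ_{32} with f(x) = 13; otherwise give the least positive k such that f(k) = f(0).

14

Since gcd(25, 32) = 1, 25 is invertible modulo 32. Euclid's algorithm: 32 = 1·25 + 7, 25 = 3·7 + 4, 7 = 1·4 + 3, 4 = 1·3 + 1; back-substituting gives 1 = 9·25 − 7·32, so 25⁻¹ ≡ 9 (mod 32).
For any y ∈ ℤ_{32}, x = 9(y − 15) mod 32 satisfies f(x) = 25·9(y − 15) + 15 ≡ y (since 25·9 ≡ 1 mod 32). So every y has a preimage.
Thus f is surjective.
Since f is surjective, we compute f⁻¹(13): solve 25x + 15 ≡ 13 (mod 32), i.e. 25x ≡ 30 (mod 32).
Multiplying by 25⁻¹ = 9 gives x ≡ 9·30 = 270 = 8·32 + 14 ≡ 14 (mod 32).
Check: f(14) = 25·14 + 15 = 365 = 11·32 + 13 ≡ 13 (mod 32).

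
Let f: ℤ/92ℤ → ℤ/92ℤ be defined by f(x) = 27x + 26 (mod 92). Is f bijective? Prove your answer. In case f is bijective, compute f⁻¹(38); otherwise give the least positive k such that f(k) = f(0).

72

Suppose f(u) = f(v) in ℤ/92ℤ. Then 27u + 26 ≡ 27v + 26 (mod 92), thus 27(u − v) ≡ 0 (mod 92).
Since gcd(27, 92) = 1, 27 is invertible modulo 92, so u − v ≡ 0 (mod 92), i.e. u = v.
We now compute 27⁻¹ mod 92 explicitly. Euclid's algorithm: 92 = 3·27 + 11, 27 = 2·11 + 5, 11 = 2·5 + 1; back-substituting gives 1 = 75·27 − 22·92, so 27⁻¹ ≡ 75 (mod 92).
For any y ∈ ℤ/92ℤ, x = 75(y − 26) mod 92 satisfies f(x) = 27·75(y − 26) + 26 ≡ y (since 27·75 ≡ 1 mod 92). So every y has a preimage.
Thus f is bijective.
Since f is bijective, we find f⁻¹(38): we need 27x ≡ 38 − 26 ≡ 12 (mod 92). Using 27⁻¹ = 75: x ≡ 75·12 = 900 = 9·92 + 72, so x = 72.
Check: f(72) = 27·72 + 26 = 1970 = 21·92 + 38 ≡ 38 (mod 92).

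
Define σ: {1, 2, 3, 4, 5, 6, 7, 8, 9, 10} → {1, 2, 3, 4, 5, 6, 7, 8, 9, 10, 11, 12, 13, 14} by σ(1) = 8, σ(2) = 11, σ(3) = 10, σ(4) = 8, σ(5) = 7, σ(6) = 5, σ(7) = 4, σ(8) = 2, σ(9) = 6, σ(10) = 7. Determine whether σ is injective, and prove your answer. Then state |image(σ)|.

8

σ(1) = 8 = σ(4) with 1 ≠ 4, so σ is not injective.
The image of σ is {2, 4, 5, 6, 7, 8, 10, 11}, which has 8 elements.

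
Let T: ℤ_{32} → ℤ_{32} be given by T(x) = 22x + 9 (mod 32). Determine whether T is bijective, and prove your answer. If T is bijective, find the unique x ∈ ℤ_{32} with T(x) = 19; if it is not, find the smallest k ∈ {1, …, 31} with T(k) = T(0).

16

We have gcd(22, 32) = 2 > 1. Taking a = 0 and b = 16: T(0) = 9 and T(16) = 22·16 + 9 = 361 ≡ 9 (mod 32).
So T(0) = T(16) while 0 ≠ 16, thus T is not injective, hence not bijective.
Since T is not bijective, we find the least positive k with T(k) = T(0): this means 22k ≡ 0 (mod 32), i.e. 32 ∣ 22k. Since gcd(22, 32) = 2, dividing through by 2 this holds exactly when 16 ∣ 11k, and as gcd(11, 16) = 1, exactly when 16 ∣ k.
The smallest positive such k is 16.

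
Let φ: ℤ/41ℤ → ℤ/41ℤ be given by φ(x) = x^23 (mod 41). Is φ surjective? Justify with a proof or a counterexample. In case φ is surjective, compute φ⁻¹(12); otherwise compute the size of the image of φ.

Since 41 is prime, the nonzero elements of ℤ/41ℤ form a cyclic group of order 40.
As gcd(23, 40) = 1, raising to the 23rd power is a bijection on this group: if a^23 ≡ b^23 then (ab^{−1})^23 = 1, and the only element of order dividing gcd(23, 40) = 1 is 1, so a = b.
With φ(0) = 0 this makes φ injective on all of ℤ/41ℤ, hence bijective (finite equal-size domain and codomain). In particular φ is surjective.
Since φ is surjective, we find the preimage of 12. The inverse of x ↦ x^23 on (ℤ/41ℤ)^× is x ↦ x^7, because 23·7 = 161 = 4·40 + 1 ≡ 1 (mod 40) and x^{40} = 1 for x ≠ 0 (Fermat). So φ⁻¹(12) = 12^7 mod 41.
Repeated squaring mod 41: 12^1 ≡ 12, 12^2 ≡ 12² = 144 ≡ 21, 12^4 ≡ 21² = 441 ≡ 31. Since 7 = 4 + 2 + 1, 12^7 ≡ 31·21·12: 31·21 = 651 ≡ 36, then 36·12 = 432 ≡ 22. So 12^7 ≡ 22 (mod 41).
Hence φ⁻¹(12) = 22.

22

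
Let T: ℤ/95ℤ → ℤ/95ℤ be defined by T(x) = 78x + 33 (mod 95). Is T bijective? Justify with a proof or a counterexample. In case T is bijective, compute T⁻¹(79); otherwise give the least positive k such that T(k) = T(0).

Recall: injectivity means: for all a, b in the domain, T(a) = T(b) implies a = b.
Suppose T(a) = T(b) in ℤ/95ℤ. Then 78a + 33 ≡ 78b + 33 (mod 95), hence 78(a − b) ≡ 0 (mod 95).
Since gcd(78, 95) = 1, 78 is invertible modulo 95, hence a − b ≡ 0 (mod 95), i.e. a = b.
We now compute 78⁻¹ mod 95 explicitly. Euclid's algorithm: 95 = 1·78 + 17, 78 = 4·17 + 10, 17 = 1·10 + 7, 10 = 1·7 + 3, 7 = 2·3 + 1; back-substituting gives 1 = 67·78 − 55·95, so 78⁻¹ ≡ 67 (mod 95).
Then y ↦ 67(y − 33) is a two-sided inverse to T, so every y ∈ ℤ/95ℤ has a preimage.
Thus T is bijective.
Since T is bijective, we find T⁻¹(79): we need 78x ≡ 79 − 33 ≡ 46 (mod 95). Using 78⁻¹ = 67: x ≡ 67·46 = 3082 = 32·95 + 42, so x = 42.
Check: T(42) = 78·42 + 33 = 3309 = 34·95 + 79 ≡ 79 (mod 95).

42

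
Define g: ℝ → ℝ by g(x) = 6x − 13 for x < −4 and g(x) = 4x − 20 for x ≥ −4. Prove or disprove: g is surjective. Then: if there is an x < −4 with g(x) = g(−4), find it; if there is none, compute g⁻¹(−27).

Both pieces are strictly increasing (slopes 6 and 4), so each is injective on its own interval.
The left piece maps (−∞, −4) onto (−∞, −37); the right piece maps [−4, ∞) onto [−36, ∞).
The union (−∞, −37) ∪ [−36, ∞) omits the interval between −37 and −36; in particular −37 has no preimage. So g is not surjective.
Because the two images are disjoint, no x < −4 has g(x) = g(−4), so we compute g⁻¹(−27): −27 lies in [−36, ∞), so solve 4x − 20 = −27: x = (−27 + 20)/4 = −7/4.

-7/4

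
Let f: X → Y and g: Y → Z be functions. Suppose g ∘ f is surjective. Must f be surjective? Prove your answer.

not surjective

No. Take X = {1, 2}, Y = {1, 2, 3, 4, 5}, Z = {1}, f(a) = 1 for every a ∈ X, and g(b) = 1 for every b ∈ Y.
Then g ∘ f is surjective onto {1}, but 5 ∈ Y has no preimage under f, so f is not surjective.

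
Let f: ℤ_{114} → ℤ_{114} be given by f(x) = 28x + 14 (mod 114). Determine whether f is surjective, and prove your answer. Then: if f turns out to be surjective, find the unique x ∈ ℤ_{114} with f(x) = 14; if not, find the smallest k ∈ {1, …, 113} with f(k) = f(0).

Since gcd(28, 114) = 2, we have 28x ≡ 0 (mod 2) for all x, so f(x) ≡ 0 (mod 2).
But 1 ≢ 0 (mod 2), so 1 ∈ ℤ_{114} has no preimage. So f is not surjective.
Since f is not surjective, we find the least positive k with f(k) = f(0): this means 28k ≡ 0 (mod 114), i.e. 114 ∣ 28k. Since gcd(28, 114) = 2, dividing through by 2 this holds exactly when 57 ∣ 14k, and as gcd(14, 57) = 1, exactly when 57 ∣ k.
The smallest positive such k is 57.

57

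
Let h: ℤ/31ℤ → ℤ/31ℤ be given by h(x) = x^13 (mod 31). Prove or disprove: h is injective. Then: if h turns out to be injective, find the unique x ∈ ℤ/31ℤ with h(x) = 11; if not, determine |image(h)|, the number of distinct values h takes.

Since 31 is prime, the nonzero elements of ℤ/31ℤ form a cyclic group of order 30.
As gcd(13, 30) = 1, raising to the 13th power is a bijection on this group: if s^13 ≡ t^13 then (st^{−1})^13 = 1, and the only element of order dividing gcd(13, 30) = 1 is 1, so s = t.
With h(0) = 0 this makes h injective on all of ℤ/31ℤ, hence bijective (finite equal-size domain and codomain). In particular h is injective.
Since h is injective, we find the preimage of 11. The inverse of x ↦ x^13 on (ℤ/31ℤ)^× is x ↦ x^7, because 13·7 = 91 = 3·30 + 1 ≡ 1 (mod 30) and x^{30} = 1 for x ≠ 0 (Fermat). So h⁻¹(11) = 11^7 mod 31.
Repeated squaring mod 31: 11^1 ≡ 11, 11^2 ≡ 11² = 121 ≡ 28, 11^4 ≡ 28² = 784 ≡ 9. Since 7 = 4 + 2 + 1, 11^7 ≡ 9·28·11: 9·28 = 252 ≡ 4, then 4·11 = 44 ≡ 13. So 11^7 ≡ 13 (mod 31).
Hence h⁻¹(11) = 13.

13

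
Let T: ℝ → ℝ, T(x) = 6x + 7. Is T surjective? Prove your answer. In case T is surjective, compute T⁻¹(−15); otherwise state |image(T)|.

By definition, surjectivity means every element of the codomain has a preimage under T.
For any y ∈ ℝ, x = (y − 7)/6 satisfies T(x) = y.
So T is surjective.
Since T is surjective, we compute T⁻¹(−15) = (−15 − 7)/6 = −11/3.

-11/3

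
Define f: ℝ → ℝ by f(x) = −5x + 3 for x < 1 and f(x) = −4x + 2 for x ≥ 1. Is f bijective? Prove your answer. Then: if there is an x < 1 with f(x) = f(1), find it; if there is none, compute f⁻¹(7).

Both pieces are strictly decreasing (slopes −5 and −4), so each is injective on its own interval.
The left piece maps (−∞, 1) onto (−2, ∞); the right piece maps [1, ∞) onto (−∞, −2].
Since −2 = −2, the images partition ℝ: f is injective and surjective, hence bijective.
Because the two images are disjoint, no x < 1 has f(x) = f(1), so we compute f⁻¹(7): 7 lies in (−2, ∞), so solve −5x + 3 = 7: x = (7 − 3)/(−5) = −4/5.

-4/5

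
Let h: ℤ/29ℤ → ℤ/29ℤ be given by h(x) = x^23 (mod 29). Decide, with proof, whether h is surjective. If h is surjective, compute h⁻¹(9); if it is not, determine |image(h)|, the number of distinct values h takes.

Since 29 is prime, the nonzero elements of ℤ/29ℤ form a cyclic group of order 28.
As gcd(23, 28) = 1, raising to the 23rd power is a bijection on this group: if s^23 ≡ t^23 then (st^{−1})^23 = 1, and the only element of order dividing gcd(23, 28) = 1 is 1, so s = t.
With h(0) = 0 this makes h injective on all of ℤ/29ℤ, hence bijective (finite equal-size domain and codomain). In particular h is surjective.
Since h is surjective, we find the preimage of 9. The inverse of x ↦ x^23 on (ℤ/29ℤ)^× is x ↦ x^11, because 23·11 = 253 = 9·28 + 1 ≡ 1 (mod 28) and x^{28} = 1 for x ≠ 0 (Fermat). So h⁻¹(9) = 9^11 mod 29.
Repeated squaring mod 29: 9^1 ≡ 9, 9^2 ≡ 9² = 81 ≡ 23, 9^4 ≡ 23² = 529 ≡ 7, 9^8 ≡ 7² = 49 ≡ 20. Since 11 = 8 + 2 + 1, 9^11 ≡ 20·23·9: 20·23 = 460 ≡ 25, then 25·9 = 225 ≡ 22. So 9^11 ≡ 22 (mod 29).
Hence h⁻¹(9) = 22.

22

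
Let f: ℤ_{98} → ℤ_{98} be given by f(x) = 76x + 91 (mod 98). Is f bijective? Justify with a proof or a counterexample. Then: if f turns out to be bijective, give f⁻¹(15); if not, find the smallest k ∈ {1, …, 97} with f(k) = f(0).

We have gcd(76, 98) = 2 > 1. Taking s = 0 and t = 49: f(0) = 91 and f(49) = 76·49 + 91 = 3815 ≡ 91 (mod 98).
So f(0) = f(49) while 0 ≠ 49, therefore f is not injective, hence not bijective.
Since f is not bijective, we find the least positive k with f(k) = f(0): this means 76k ≡ 0 (mod 98), i.e. 98 ∣ 76k. Since gcd(76, 98) = 2, dividing through by 2 this holds exactly when 49 ∣ 38k, and as gcd(38, 49) = 1, exactly when 49 ∣ k.
The smallest positive such k is 49.

49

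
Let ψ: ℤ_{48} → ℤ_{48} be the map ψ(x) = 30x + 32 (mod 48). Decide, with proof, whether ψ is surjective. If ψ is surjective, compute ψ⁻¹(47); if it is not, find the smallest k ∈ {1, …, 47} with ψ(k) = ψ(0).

By definition, surjectivity means every element of the codomain has a preimage under ψ.
Since gcd(30, 48) = 6, we have 30x ≡ 0 (mod 6) for all x, so ψ(x) ≡ 2 (mod 6).
But 0 ≢ 2 (mod 6), so 0 ∈ ℤ_{48} has no preimage. Hence ψ is not surjective.
Since ψ is not surjective, we find the least positive k with ψ(k) = ψ(0): this means 30k ≡ 0 (mod 48), i.e. 48 ∣ 30k. Since gcd(30, 48) = 6, dividing through by 6 this holds exactly when 8 ∣ 5k, and as gcd(5, 8) = 1, exactly when 8 ∣ k.
The smallest positive such k is 8.

8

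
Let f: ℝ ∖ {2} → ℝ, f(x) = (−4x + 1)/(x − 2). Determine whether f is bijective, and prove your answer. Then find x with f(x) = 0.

1/4

If f(x) = −4, cross-multiplying gives 1(−4x + 1) = −4(x − 2), which simplifies to 1 = 8 — false.  So −4 has no preimage and f is not surjective.
Hence f is not bijective.
Solving f(x) = 0: cross-multiplying gives −4x + 1 = 0(x − 2), which rearranges to −4x = −1, so x = 1/4.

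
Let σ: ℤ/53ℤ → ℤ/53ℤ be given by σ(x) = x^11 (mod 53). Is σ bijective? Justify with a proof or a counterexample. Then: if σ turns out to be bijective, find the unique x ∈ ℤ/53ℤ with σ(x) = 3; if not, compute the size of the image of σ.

Since 53 is prime, the nonzero elements of ℤ/53ℤ form a cyclic group of order 52.
As gcd(11, 52) = 1, raising to the 11th power is a bijection on this group: if a^11 ≡ b^11 then (ab^{−1})^11 = 1, and the only element of order dividing gcd(11, 52) = 1 is 1, so a = b.
With σ(0) = 0 this makes σ injective on all of ℤ/53ℤ, hence bijective (finite equal-size domain and codomain). In particular σ is bijective.
Since σ is bijective, we find the preimage of 3. The inverse of x ↦ x^11 on (ℤ/53ℤ)^× is x ↦ x^19, because 11·19 = 209 = 4·52 + 1 ≡ 1 (mod 52) and x^{52} = 1 for x ≠ 0 (Fermat). So σ⁻¹(3) = 3^19 mod 53.
Repeated squaring mod 53: 3^1 ≡ 3, 3^2 ≡ 3² = 9, 3^4 ≡ 9² = 81 ≡ 28, 3^8 ≡ 28² = 784 ≡ 42, 3^16 ≡ 42² = 1764 ≡ 15. Since 19 = 16 + 2 + 1, 3^19 ≡ 15·9·3: 15·9 = 135 ≡ 29, then 29·3 = 87 ≡ 34. So 3^19 ≡ 34 (mod 53).
Hence σ⁻¹(3) = 34.

34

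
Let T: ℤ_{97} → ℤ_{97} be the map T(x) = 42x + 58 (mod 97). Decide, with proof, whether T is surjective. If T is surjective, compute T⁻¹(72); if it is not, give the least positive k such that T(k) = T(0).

65

Since gcd(42, 97) = 1, 42 is invertible modulo 97. Euclid's algorithm: 97 = 2·42 + 13, 42 = 3·13 + 3, 13 = 4·3 + 1; back-substituting gives 1 = 67·42 − 29·97, so 42⁻¹ ≡ 67 (mod 97).
Then y ↦ 67(y − 58) is a two-sided inverse to T, so every y ∈ ℤ_{97} has a preimage.
Hence T is surjective.
Since T is surjective, we compute T⁻¹(72): solve 42x + 58 ≡ 72 (mod 97), i.e. 42x ≡ 14 (mod 97).
Multiplying by 42⁻¹ = 67 gives x ≡ 67·14 = 938 = 9·97 + 65 ≡ 65 (mod 97).
Check: T(65) = 42·65 + 58 = 2788 = 28·97 + 72 ≡ 72 (mod 97).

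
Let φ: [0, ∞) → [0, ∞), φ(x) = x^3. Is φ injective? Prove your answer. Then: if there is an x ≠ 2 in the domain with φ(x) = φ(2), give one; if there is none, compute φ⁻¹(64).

On [0, ∞), x ↦ x^3 is strictly increasing, so φ(s) = φ(t) forces s = t. So φ is injective.
Since x ↦ x^3 is strictly increasing on [0, ∞), it is injective there, so no x ≠ 2 in the domain has φ(x) = φ(2). We therefore compute φ⁻¹(64) = 64^{1/3} = 4 (indeed 4^3 = 64).

4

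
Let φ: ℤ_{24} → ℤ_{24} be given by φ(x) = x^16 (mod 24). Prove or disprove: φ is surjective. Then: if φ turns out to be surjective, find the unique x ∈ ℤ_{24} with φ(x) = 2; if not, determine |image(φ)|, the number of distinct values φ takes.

φ(2): Repeated squaring mod 24: 2^1 ≡ 2, 2^2 ≡ 2² = 4, 2^4 ≡ 4² = 16, 2^8 ≡ 16² = 256 ≡ 16, 2^16 ≡ 16² = 256 ≡ 16. So 2^16 ≡ 16 (mod 24).
φ(4): Repeated squaring mod 24: 4^1 ≡ 4, 4^2 ≡ 4² = 16, 4^4 ≡ 16² = 256 ≡ 16, 4^8 ≡ 16² = 256 ≡ 16, 4^16 ≡ 16² = 256 ≡ 16. So 4^16 ≡ 16 (mod 24).
So φ(2) = φ(4) = 16 while 2 ≠ 4, so φ is not injective.
A non-injective map from the 24-element set ℤ_{24} to itself takes at most 23 distinct values, so it cannot be surjective. Hence φ is not surjective.
Since φ is not surjective, we determine |image(φ)|. Computing x^16 mod 24 for each x (by repeated squaring, reducing mod 24 at every step), the values φ(0), φ(1), …, φ(23) are: 0, 1, 16, 9, 16, 1, 0, 1, 16, 9, 16, 1, 0, 1, 16, 9, 16, 1, 0, 1, 16, 9, 16, 1.
The distinct values are {0, 1, 9, 16}; there are 4 of them.

4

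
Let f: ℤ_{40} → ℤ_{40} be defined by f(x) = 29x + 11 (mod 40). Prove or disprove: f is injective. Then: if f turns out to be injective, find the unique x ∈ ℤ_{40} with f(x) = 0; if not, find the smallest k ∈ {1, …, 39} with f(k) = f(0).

1

Recall: injectivity means: for all a, b in the domain, f(a) = f(b) implies a = b.
Suppose f(a) = f(b) in ℤ_{40}. Then 29a + 11 ≡ 29b + 11 (mod 40), thus 29(a − b) ≡ 0 (mod 40).
Since gcd(29, 40) = 1, 29 is invertible modulo 40, thus a − b ≡ 0 (mod 40), i.e. a = b.
Thus f is injective.
We now compute 29⁻¹ mod 40 explicitly. Euclid's algorithm: 40 = 1·29 + 11, 29 = 2·11 + 7, 11 = 1·7 + 4, 7 = 1·4 + 3, 4 = 1·3 + 1; back-substituting gives 1 = 29·29 − 21·40, so 29⁻¹ ≡ 29 (mod 40).
Since f is injective, we find f⁻¹(0): we need 29x ≡ 0 − 11 ≡ 29 (mod 40). Using 29⁻¹ = 29: x ≡ 29·29 = 841 = 21·40 + 1, so x = 1.
Check: f(1) = 29·1 + 11 = 40 = 1·40 + 0 ≡ 0 (mod 40).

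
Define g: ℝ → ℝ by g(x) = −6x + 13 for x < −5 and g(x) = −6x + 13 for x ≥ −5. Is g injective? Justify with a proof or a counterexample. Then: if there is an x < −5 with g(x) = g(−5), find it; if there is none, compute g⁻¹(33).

Both pieces are strictly decreasing (slopes −6 and −6), so each is injective on its own interval.
The left piece maps (−∞, −5) onto (43, ∞); the right piece maps [−5, ∞) onto (−∞, 43].
These images are disjoint, so no value is attained by both pieces. Hence g is injective.
Because the two images are disjoint, no x < −5 has g(x) = g(−5), so we compute g⁻¹(33): 33 lies in (−∞, 43], so solve −6x + 13 = 33: x = (33 − 13)/(−6) = −10/3.

-10/3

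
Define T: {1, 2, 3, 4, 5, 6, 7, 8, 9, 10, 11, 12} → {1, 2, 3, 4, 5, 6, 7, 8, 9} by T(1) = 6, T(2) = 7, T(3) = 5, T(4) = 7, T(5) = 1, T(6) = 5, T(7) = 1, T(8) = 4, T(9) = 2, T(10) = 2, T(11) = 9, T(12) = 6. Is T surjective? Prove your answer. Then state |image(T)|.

No element maps to 3, so T is not surjective.
The image of T is {1, 2, 4, 5, 6, 7, 9}, which has 7 elements.

7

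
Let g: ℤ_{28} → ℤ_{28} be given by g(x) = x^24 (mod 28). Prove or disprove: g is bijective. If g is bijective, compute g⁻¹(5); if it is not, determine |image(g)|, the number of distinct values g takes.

g(1) = 1^24 = 1.
g(3): Repeated squaring mod 28: 3^1 ≡ 3, 3^2 ≡ 3² = 9, 3^4 ≡ 9² = 81 ≡ 25, 3^8 ≡ 25² = 625 ≡ 9, 3^16 ≡ 9² = 81 ≡ 25. Since 24 = 16 + 8, 3^24 ≡ 25·9: 25·9 = 225 ≡ 1. So 3^24 ≡ 1 (mod 28).
So g(1) = g(3) = 1 while 1 ≠ 3, hence g is not injective, hence not bijective.
Since g is not bijective, we determine |image(g)|. Computing x^24 mod 28 for each x (by repeated squaring, reducing mod 28 at every step), the values g(0), g(1), …, g(27) are: 0, 1, 8, 1, 8, 1, 8, 21, 8, 1, 8, 1, 8, 1, 0, 1, 8, 1, 8, 1, 8, 21, 8, 1, 8, 1, 8, 1.
The distinct values are {0, 1, 8, 21}; there are 4 of them.

4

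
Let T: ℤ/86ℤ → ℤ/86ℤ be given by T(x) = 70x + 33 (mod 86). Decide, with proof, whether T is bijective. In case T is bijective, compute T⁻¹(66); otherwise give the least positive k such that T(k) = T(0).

We have gcd(70, 86) = 2 > 1. Taking a = 0 and b = 43: T(0) = 33 and T(43) = 70·43 + 33 = 3043 ≡ 33 (mod 86).
So T(0) = T(43) while 0 ≠ 43, thus T is not injective, hence not bijective.
Since T is not bijective, we find the least positive k with T(k) = T(0): this means 70k ≡ 0 (mod 86), i.e. 86 ∣ 70k. Since gcd(70, 86) = 2, dividing through by 2 this holds exactly when 43 ∣ 35k, and as gcd(35, 43) = 1, exactly when 43 ∣ k.
The smallest positive such k is 43.

43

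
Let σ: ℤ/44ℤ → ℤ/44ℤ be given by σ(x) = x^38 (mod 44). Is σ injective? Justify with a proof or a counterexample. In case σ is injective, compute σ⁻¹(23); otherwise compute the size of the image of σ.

12

σ(10): Repeated squaring mod 44: 10^1 ≡ 10, 10^2 ≡ 10² = 100 ≡ 12, 10^4 ≡ 12² = 144 ≡ 12, 10^8 ≡ 12² = 144 ≡ 12, 10^16 ≡ 12² = 144 ≡ 12, 10^32 ≡ 12² = 144 ≡ 12. Since 38 = 32 + 4 + 2, 10^38 ≡ 12·12·12: 12·12 = 144 ≡ 12, then 12·12 = 144 ≡ 12. So 10^38 ≡ 12 (mod 44).
σ(12): Repeated squaring mod 44: 12^1 ≡ 12, 12^2 ≡ 12² = 144 ≡ 12, 12^4 ≡ 12² = 144 ≡ 12, 12^8 ≡ 12² = 144 ≡ 12, 12^16 ≡ 12² = 144 ≡ 12, 12^32 ≡ 12² = 144 ≡ 12. Since 38 = 32 + 4 + 2, 12^38 ≡ 12·12·12: 12·12 = 144 ≡ 12, then 12·12 = 144 ≡ 12. So 12^38 ≡ 12 (mod 44).
So σ(10) = σ(12) = 12 while 10 ≠ 12, so σ is not injective.
Since σ is not injective, we determine |image(σ)|. Computing x^38 mod 44 for each x (by repeated squaring, reducing mod 44 at every step), the values σ(0), σ(1), …, σ(43) are: 0, 1, 36, 5, 20, 37, 4, 9, 16, 25, 12, 33, 12, 25, 16, 9, 4, 37, 20, 5, 36, 1, 0, 1, 36, 5, 20, 37, 4, 9, 16, 25, 12, 33, 12, 25, 16, 9, 4, 37, 20, 5, 36, 1.
The distinct values are {0, 1, 4, 5, 9, 12, 16, 20, 25, 33, 36, 37}; there are 12 of them.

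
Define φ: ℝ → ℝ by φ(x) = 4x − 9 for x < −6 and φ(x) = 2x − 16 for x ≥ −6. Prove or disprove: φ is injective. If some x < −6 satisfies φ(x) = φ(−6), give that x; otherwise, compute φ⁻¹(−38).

-29/4

Both pieces are strictly increasing (slopes 4 and 2), so each is injective on its own interval.
The left piece maps (−∞, −6) onto (−∞, −33); the right piece maps [−6, ∞) onto [−28, ∞).
These images are disjoint, so no value is attained by both pieces. Therefore φ is injective.
Because the two images are disjoint, no x < −6 has φ(x) = φ(−6), so we compute φ⁻¹(−38): −38 lies in (−∞, −33), so solve 4x − 9 = −38: x = (−38 + 9)/4 = −29/4.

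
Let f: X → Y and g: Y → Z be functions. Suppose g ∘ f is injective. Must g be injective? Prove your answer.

No. Take X = {0, 1}, Y = {0, 1, 2, 3, 4}, Z = {0, 1, 2, 3, 4}, f(a) = a for each a ∈ X, and g(b) = 3 if b ∈ {3, 4} else g(b) = b.
Then g ∘ f = f is injective (X ⊂ Y and f is the inclusion), but g(3) = g(4) = 3 with 3 ≠ 4, so g is not injective.

not injective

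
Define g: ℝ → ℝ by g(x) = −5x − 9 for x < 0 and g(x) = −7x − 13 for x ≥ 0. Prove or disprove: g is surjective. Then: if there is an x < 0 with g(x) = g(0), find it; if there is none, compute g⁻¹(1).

Both pieces are strictly decreasing (slopes −5 and −7), so each is injective on its own interval.
The left piece maps (−∞, 0) onto (−9, ∞); the right piece maps [0, ∞) onto (−∞, −13].
The union (−9, ∞) ∪ (−∞, −13] omits the interval between −9 and −13; in particular −9 has no preimage. So g is not surjective.
Because the two images are disjoint, no x < 0 has g(x) = g(0), so we compute g⁻¹(1): 1 lies in (−9, ∞), so solve −5x − 9 = 1: x = (1 + 9)/(−5) = −2.

-2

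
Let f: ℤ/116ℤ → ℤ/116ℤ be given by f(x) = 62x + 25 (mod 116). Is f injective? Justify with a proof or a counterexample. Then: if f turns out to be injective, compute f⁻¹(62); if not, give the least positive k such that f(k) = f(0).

58

We have gcd(62, 116) = 2 > 1. Taking u = 0 and v = 58: f(0) = 25 and f(58) = 62·58 + 25 = 3621 ≡ 25 (mod 116).
So f(0) = f(58) while 0 ≠ 58, thus f is not injective.
Since f is not injective, we find the least positive k with f(k) = f(0): this means 62k ≡ 0 (mod 116), i.e. 116 ∣ 62k. Since gcd(62, 116) = 2, dividing through by 2 this holds exactly when 58 ∣ 31k, and as gcd(31, 58) = 1, exactly when 58 ∣ k.
The smallest positive such k is 58.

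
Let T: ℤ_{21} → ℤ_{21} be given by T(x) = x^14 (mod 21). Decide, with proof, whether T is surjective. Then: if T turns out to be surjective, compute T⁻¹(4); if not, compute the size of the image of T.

8

T(2): Repeated squaring mod 21: 2^1 ≡ 2, 2^2 ≡ 2² = 4, 2^4 ≡ 4² = 16, 2^8 ≡ 16² = 256 ≡ 4. Since 14 = 8 + 4 + 2, 2^14 ≡ 4·16·4: 4·16 = 64 ≡ 1, then 1·4 = 4. So 2^14 ≡ 4 (mod 21).
T(5): Repeated squaring mod 21: 5^1 ≡ 5, 5^2 ≡ 5² = 25 ≡ 4, 5^4 ≡ 4² = 16, 5^8 ≡ 16² = 256 ≡ 4. Since 14 = 8 + 4 + 2, 5^14 ≡ 4·16·4: 4·16 = 64 ≡ 1, then 1·4 = 4. So 5^14 ≡ 4 (mod 21).
So T(2) = T(5) = 4 while 2 ≠ 5, so T is not injective.
A non-injective map from the 21-element set ℤ_{21} to itself takes at most 20 distinct values, so it cannot be surjective. So T is not surjective.
Since T is not surjective, we determine |image(T)|. Computing x^14 mod 21 for each x (by repeated squaring, reducing mod 21 at every step), the values T(0), T(1), …, T(20) are: 0, 1, 4, 9, 16, 4, 15, 7, 1, 18, 16, 16, 18, 1, 7, 15, 4, 16, 9, 4, 1.
The distinct values are {0, 1, 4, 7, 9, 15, 16, 18}; there are 8 of them.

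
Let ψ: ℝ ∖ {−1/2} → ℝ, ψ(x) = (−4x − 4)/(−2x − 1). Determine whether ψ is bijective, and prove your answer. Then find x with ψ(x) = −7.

If ψ(x) = 2, cross-multiplying gives −2(−4x − 4) = −4(−2x − 1), which simplifies to 8 = 4 — false.  So 2 has no preimage and ψ is not surjective.
Thus ψ is not bijective.
Solving ψ(x) = −7: cross-multiplying gives −4x − 4 = −7(−2x − 1), which rearranges to −18x = 11, so x = −11/18.

-11/18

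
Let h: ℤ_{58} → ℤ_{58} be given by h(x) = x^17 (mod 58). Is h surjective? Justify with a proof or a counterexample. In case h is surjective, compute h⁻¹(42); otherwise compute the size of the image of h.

Computing x^17 mod 58 for each x (by repeated squaring, reducing mod 58 at every step), the values h(0), h(1), …, h(57) are: 0, 1, 50, 31, 6, 9, 42, 53, 10, 33, 44, 3, 12, 51, 40, 47, 36, 17, 26, 43, 54, 19, 34, 45, 20, 23, 56, 37, 28, 29, 30, 21, 2, 35, 38, 13, 24, 39, 4, 15, 32, 41, 22, 11, 18, 7, 46, 55, 14, 25, 48, 5, 16, 49, 52, 27, 8, 57.
Every element of ℤ_{58} appears exactly once in this list, so h is a bijection, and in particular surjective.
Since h is surjective, we read off the preimage of 42 from the same table: h(6) = 42, so h⁻¹(42) = 6.

6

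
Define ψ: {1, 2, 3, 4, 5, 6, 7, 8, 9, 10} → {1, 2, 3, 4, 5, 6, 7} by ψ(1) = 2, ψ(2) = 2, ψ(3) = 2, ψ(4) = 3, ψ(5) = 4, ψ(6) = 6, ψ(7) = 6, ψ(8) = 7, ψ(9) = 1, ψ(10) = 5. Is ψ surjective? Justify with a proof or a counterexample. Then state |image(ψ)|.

7

Every element of the codomain has a preimage: 1 = ψ(9), 2 = ψ(1), 3 = ψ(4), 4 = ψ(5), 5 = ψ(10), 6 = ψ(6), 7 = ψ(8).
Hence ψ is surjective.
The image of ψ is {1, 2, 3, 4, 5, 6, 7}, which has 7 elements.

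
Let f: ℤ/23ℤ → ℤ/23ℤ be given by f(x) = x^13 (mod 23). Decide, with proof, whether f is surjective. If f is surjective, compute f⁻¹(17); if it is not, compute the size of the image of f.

Since 23 is prime, the nonzero elements of ℤ/23ℤ form a cyclic group of order 22.
As gcd(13, 22) = 1, raising to the 13th power is a bijection on this group: if u^13 ≡ v^13 then (uv^{−1})^13 = 1, and the only element of order dividing gcd(13, 22) = 1 is 1, so u = v.
With f(0) = 0 this makes f injective on all of ℤ/23ℤ, hence bijective (finite equal-size domain and codomain). In particular f is surjective.
Since f is surjective, we find the preimage of 17. The inverse of x ↦ x^13 on (ℤ/23ℤ)^× is x ↦ x^17, because 13·17 = 221 = 10·22 + 1 ≡ 1 (mod 22) and x^{22} = 1 for x ≠ 0 (Fermat). So f⁻¹(17) = 17^17 mod 23.
Repeated squaring mod 23: 17^1 ≡ 17, 17^2 ≡ 17² = 289 ≡ 13, 17^4 ≡ 13² = 169 ≡ 8, 17^8 ≡ 8² = 64 ≡ 18, 17^16 ≡ 18² = 324 ≡ 2. Since 17 = 16 + 1, 17^17 ≡ 2·17: 2·17 = 34 ≡ 11. So 17^17 ≡ 11 (mod 23).
Hence f⁻¹(17) = 11.

11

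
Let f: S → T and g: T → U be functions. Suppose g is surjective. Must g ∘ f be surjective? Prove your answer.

not surjective

No. Take S = {1}, T = U = {1, 2, 3}, f(1) = 1, and g = identity (surjective).
Then (g ∘ f)(1) = 1, and 3 ∈ U has no preimage under g ∘ f, so g ∘ f is not surjective.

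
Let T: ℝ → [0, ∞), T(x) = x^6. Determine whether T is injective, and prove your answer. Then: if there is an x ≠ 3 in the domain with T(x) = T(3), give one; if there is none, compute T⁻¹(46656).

T(3) = 729 = (−3)^6 = T(−3) (since 6 is even), with 3 ≠ −3. So T is not injective.
For the follow-up, such an x exists: taking x = −3 ∈ ℝ gives T(−3) = 729 = T(3) with −3 ≠ 3.

-3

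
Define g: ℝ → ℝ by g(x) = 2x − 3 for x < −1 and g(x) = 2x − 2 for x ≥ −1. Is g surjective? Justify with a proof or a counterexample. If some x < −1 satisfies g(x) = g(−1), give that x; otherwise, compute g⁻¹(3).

Both pieces are strictly increasing (slopes 2 and 2), so each is injective on its own interval.
The left piece maps (−∞, −1) onto (−∞, −5); the right piece maps [−1, ∞) onto [−4, ∞).
The union (−∞, −5) ∪ [−4, ∞) omits the interval between −5 and −4; in particular −5 has no preimage. So g is not surjective.
Because the two images are disjoint, no x < −1 has g(x) = g(−1), so we compute g⁻¹(3): 3 lies in [−4, ∞), so solve 2x − 2 = 3: x = (3 + 2)/2 = 5/2.

5/2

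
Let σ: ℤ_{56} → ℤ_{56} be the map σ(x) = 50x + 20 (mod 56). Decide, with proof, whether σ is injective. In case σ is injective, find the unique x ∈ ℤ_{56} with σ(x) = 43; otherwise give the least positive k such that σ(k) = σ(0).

We have gcd(50, 56) = 2 > 1. Taking x_1 = 0 and x_2 = 28: σ(0) = 20 and σ(28) = 50·28 + 20 = 1420 ≡ 20 (mod 56).
So σ(0) = σ(28) while 0 ≠ 28, so σ is not injective.
Since σ is not injective, we find the least positive k with σ(k) = σ(0): this means 50k ≡ 0 (mod 56), i.e. 56 ∣ 50k. Since gcd(50, 56) = 2, dividing through by 2 this holds exactly when 28 ∣ 25k, and as gcd(25, 28) = 1, exactly when 28 ∣ k.
The smallest positive such k is 28.

28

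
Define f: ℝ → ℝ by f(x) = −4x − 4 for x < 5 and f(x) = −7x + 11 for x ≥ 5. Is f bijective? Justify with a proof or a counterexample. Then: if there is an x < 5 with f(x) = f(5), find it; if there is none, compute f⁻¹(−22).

9/2

Both pieces are strictly decreasing (slopes −4 and −7), so each is injective on its own interval.
The left piece maps (−∞, 5) onto (−24, ∞); the right piece maps [5, ∞) onto (−∞, −24].
Since −24 = −24, the images partition ℝ: f is injective and surjective, hence bijective.
Because the two images are disjoint, no x < 5 has f(x) = f(5), so we compute f⁻¹(−22): −22 lies in (−24, ∞), so solve −4x − 4 = −22: x = (−22 + 4)/(−4) = 9/2.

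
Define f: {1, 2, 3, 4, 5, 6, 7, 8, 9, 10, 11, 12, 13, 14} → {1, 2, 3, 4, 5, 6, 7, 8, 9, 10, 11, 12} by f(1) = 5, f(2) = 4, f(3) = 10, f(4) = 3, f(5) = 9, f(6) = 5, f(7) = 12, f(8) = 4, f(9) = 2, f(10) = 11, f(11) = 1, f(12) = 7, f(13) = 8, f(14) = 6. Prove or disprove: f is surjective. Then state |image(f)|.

12

Every element of the codomain has a preimage: 1 = f(11), 2 = f(9), 3 = f(4), 4 = f(2), 5 = f(1), 6 = f(14), 7 = f(12), 8 = f(13), 9 = f(5), 10 = f(3), 11 = f(10), 12 = f(7).
Thus f is surjective.
The image of f is {1, 2, 3, 4, 5, 6, 7, 8, 9, 10, 11, 12}, which has 12 elements.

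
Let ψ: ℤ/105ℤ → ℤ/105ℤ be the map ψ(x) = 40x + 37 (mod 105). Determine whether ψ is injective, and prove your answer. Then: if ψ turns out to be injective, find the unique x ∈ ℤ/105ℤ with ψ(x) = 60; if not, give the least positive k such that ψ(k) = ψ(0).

21

Recall that ψ is injective if ψ(u) = ψ(v) implies u = v.
We have gcd(40, 105) = 5 > 1. Taking u = 0 and v = 21: ψ(0) = 37 and ψ(21) = 40·21 + 37 = 877 ≡ 37 (mod 105).
So ψ(0) = ψ(21) while 0 ≠ 21, thus ψ is not injective.
Since ψ is not injective, we find the least positive k with ψ(k) = ψ(0): this means 40k ≡ 0 (mod 105), i.e. 105 ∣ 40k. Since gcd(40, 105) = 5, dividing through by 5 this holds exactly when 21 ∣ 8k, and as gcd(8, 21) = 1, exactly when 21 ∣ k.
The smallest positive such k is 21.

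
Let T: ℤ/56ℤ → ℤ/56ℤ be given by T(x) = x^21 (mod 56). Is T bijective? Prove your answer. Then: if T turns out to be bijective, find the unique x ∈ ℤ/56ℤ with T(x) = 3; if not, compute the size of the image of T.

T(2): Repeated squaring mod 56: 2^1 ≡ 2, 2^2 ≡ 2² = 4, 2^4 ≡ 4² = 16, 2^8 ≡ 16² = 256 ≡ 32, 2^16 ≡ 32² = 1024 ≡ 16. Since 21 = 16 + 4 + 1, 2^21 ≡ 16·16·2: 16·16 = 256 ≡ 32, then 32·2 = 64 ≡ 8. So 2^21 ≡ 8 (mod 56).
T(4): Repeated squaring mod 56: 4^1 ≡ 4, 4^2 ≡ 4² = 16, 4^4 ≡ 16² = 256 ≡ 32, 4^8 ≡ 32² = 1024 ≡ 16, 4^16 ≡ 16² = 256 ≡ 32. Since 21 = 16 + 4 + 1, 4^21 ≡ 32·32·4: 32·32 = 1024 ≡ 16, then 16·4 = 64 ≡ 8. So 4^21 ≡ 8 (mod 56).
So T(2) = T(4) = 8 while 2 ≠ 4, so T is not injective, hence not bijective.
Since T is not bijective, we determine |image(T)|. Computing x^21 mod 56 for each x (by repeated squaring, reducing mod 56 at every step), the values T(0), T(1), …, T(55) are: 0, 1, 8, 27, 8, 13, 48, 7, 8, 1, 48, 43, 48, 13, 0, 15, 8, 41, 8, 27, 48, 21, 8, 15, 48, 1, 48, 27, 0, 29, 8, 55, 8, 41, 48, 35, 8, 29, 48, 15, 48, 41, 0, 43, 8, 13, 8, 55, 48, 49, 8, 43, 48, 29, 48, 55.
The distinct values are {0, 1, 7, 8, 13, 15, 21, 27, 29, 35, 41, 43, 48, 49, 55}; there are 15 of them.

15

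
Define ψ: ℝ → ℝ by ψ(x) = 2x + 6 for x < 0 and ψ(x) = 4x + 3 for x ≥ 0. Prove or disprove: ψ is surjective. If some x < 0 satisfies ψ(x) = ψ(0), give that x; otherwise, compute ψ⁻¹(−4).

-3/2

Both pieces are strictly increasing (slopes 2 and 4), so each is injective on its own interval.
The left piece maps (−∞, 0) onto (−∞, 6); the right piece maps [0, ∞) onto [3, ∞).
The union (−∞, 6) ∪ [3, ∞) covers ℝ, so ψ is surjective.
For the follow-up: the images overlap, so an x < 0 with ψ(x) = ψ(0) exists. ψ(0) = 3; solving 2x + 6 = 3 for x < 0 gives x = (3 − 6)/2 = −3/2.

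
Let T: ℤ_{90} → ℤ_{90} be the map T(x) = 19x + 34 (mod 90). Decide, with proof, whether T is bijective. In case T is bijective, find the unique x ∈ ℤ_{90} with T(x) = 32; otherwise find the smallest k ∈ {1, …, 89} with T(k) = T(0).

Recall that T is injective when T(u) = T(v) forces u = v.
If T(u) = T(v), then 19u ≡ 19v (mod 90). Because gcd(19, 90) = 1, we may cancel 19 to get u ≡ v (mod 90).
We now compute 19⁻¹ mod 90 explicitly. Euclid's algorithm: 90 = 4·19 + 14, 19 = 1·14 + 5, 14 = 2·5 + 4, 5 = 1·4 + 1; back-substituting gives 1 = 19·19 − 4·90, so 19⁻¹ ≡ 19 (mod 90).
Then y ↦ 19(y − 34) is a two-sided inverse to T, so every y ∈ ℤ_{90} has a preimage.
Therefore T is bijective.
Since T is bijective, we find T⁻¹(32): we need 19x ≡ 32 − 34 ≡ 88 (mod 90). Using 19⁻¹ = 19: x ≡ 19·88 = 1672 = 18·90 + 52, so x = 52.
Check: T(52) = 19·52 + 34 = 1022 = 11·90 + 32 ≡ 32 (mod 90).

52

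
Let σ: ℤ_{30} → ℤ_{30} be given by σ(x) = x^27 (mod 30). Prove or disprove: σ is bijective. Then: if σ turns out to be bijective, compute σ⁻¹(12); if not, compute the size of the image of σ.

Computing x^27 mod 30 for each x (by repeated squaring, reducing mod 30 at every step), the values σ(0), σ(1), …, σ(29) are: 0, 1, 8, 27, 4, 5, 6, 13, 2, 9, 10, 11, 18, 7, 14, 15, 16, 23, 12, 19, 20, 21, 28, 17, 24, 25, 26, 3, 22, 29.
Every element of ℤ_{30} appears exactly once in this list, so σ is a bijection, and in particular bijective.
Since σ is bijective, we read off the preimage of 12 from the same table: σ(18) = 12, so σ⁻¹(12) = 18.

18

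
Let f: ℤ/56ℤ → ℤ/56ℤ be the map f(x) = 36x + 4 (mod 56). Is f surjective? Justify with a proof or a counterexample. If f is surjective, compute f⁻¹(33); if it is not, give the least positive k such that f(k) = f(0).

Recall: f is surjective if every y in the codomain equals f(x) for some x in the domain.
Since gcd(36, 56) = 4, we have 36x ≡ 0 (mod 4) for all x, so f(x) ≡ 0 (mod 4).
But 1 ≢ 0 (mod 4), so 1 ∈ ℤ/56ℤ has no preimage. Hence f is not surjective.
Since f is not surjective, we find the least positive k with f(k) = f(0): this means 36k ≡ 0 (mod 56), i.e. 56 ∣ 36k. Since gcd(36, 56) = 4, dividing through by 4 this holds exactly when 14 ∣ 9k, and as gcd(9, 14) = 1, exactly when 14 ∣ k.
The smallest positive such k is 14.

14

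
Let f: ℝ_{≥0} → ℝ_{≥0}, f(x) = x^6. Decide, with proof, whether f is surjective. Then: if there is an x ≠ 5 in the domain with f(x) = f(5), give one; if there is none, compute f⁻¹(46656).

For any y ∈ ℝ_{≥0}, x = y^{1/6} ∈ ℝ_{≥0} gives f(x) = y, so f is surjective.
Since x ↦ x^6 is strictly increasing on ℝ_{≥0}, it is injective there, so no x ≠ 5 in the domain has f(x) = f(5). We therefore compute f⁻¹(46656) = 46656^{1/6} = 6 (indeed 6^6 = 46656).

6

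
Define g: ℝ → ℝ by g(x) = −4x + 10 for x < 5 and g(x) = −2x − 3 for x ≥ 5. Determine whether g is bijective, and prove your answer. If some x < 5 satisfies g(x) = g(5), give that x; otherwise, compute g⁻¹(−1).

Both pieces are strictly decreasing (slopes −4 and −2), so each is injective on its own interval.
The left piece maps (−∞, 5) onto (−10, ∞); the right piece maps [5, ∞) onto (−∞, −13].
The images leave a gap (−10 has no preimage), so g is not surjective, hence not bijective.
Because the two images are disjoint, no x < 5 has g(x) = g(5), so we compute g⁻¹(−1): −1 lies in (−10, ∞), so solve −4x + 10 = −1: x = (−1 − 10)/(−4) = 11/4.

11/4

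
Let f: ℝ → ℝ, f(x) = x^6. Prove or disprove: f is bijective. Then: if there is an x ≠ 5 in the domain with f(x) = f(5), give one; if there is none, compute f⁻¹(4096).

f(5) = 15625 = (−5)^6 = f(−5) (since 6 is even), with 5 ≠ −5. So f is not injective, hence not bijective.
For the follow-up, such an x exists: taking x = −5 ∈ ℝ gives f(−5) = 15625 = f(5) with −5 ≠ 5.

-5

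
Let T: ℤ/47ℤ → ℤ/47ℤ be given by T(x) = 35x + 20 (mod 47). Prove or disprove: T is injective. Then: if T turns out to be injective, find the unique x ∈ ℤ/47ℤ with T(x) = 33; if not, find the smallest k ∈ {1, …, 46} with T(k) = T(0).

42

Recall: injectivity means: for all a, b in the domain, T(a) = T(b) implies a = b.
Suppose T(a) = T(b) in ℤ/47ℤ. Then 35a + 20 ≡ 35b + 20 (mod 47), hence 35(a − b) ≡ 0 (mod 47).
Since gcd(35, 47) = 1, 35 is invertible modulo 47, thus a − b ≡ 0 (mod 47), i.e. a = b.
So T is injective.
We now compute 35⁻¹ mod 47 explicitly. Euclid's algorithm: 47 = 1·35 + 12, 35 = 2·12 + 11, 12 = 1·11 + 1; back-substituting gives 1 = 43·35 − 32·47, so 35⁻¹ ≡ 43 (mod 47).
Since T is injective, we compute T⁻¹(33): solve 35x + 20 ≡ 33 (mod 47), i.e. 35x ≡ 13 (mod 47).
Multiplying by 35⁻¹ = 43 gives x ≡ 43·13 = 559 = 11·47 + 42 ≡ 42 (mod 47).
Check: T(42) = 35·42 + 20 = 1490 = 31·47 + 33 ≡ 33 (mod 47).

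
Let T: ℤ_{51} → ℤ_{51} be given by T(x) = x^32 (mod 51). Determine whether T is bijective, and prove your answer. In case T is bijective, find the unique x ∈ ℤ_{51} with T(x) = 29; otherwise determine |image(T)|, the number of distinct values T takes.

4

T(1) = 1^32 = 1.
T(2): Repeated squaring mod 51: 2^1 ≡ 2, 2^2 ≡ 2² = 4, 2^4 ≡ 4² = 16, 2^8 ≡ 16² = 256 ≡ 1, 2^16 ≡ 1² = 1, 2^32 ≡ 1² = 1. So 2^32 ≡ 1 (mod 51).
So T(1) = T(2) = 1 while 1 ≠ 2, thus T is not injective, hence not bijective.
Since T is not bijective, we determine |image(T)|. Computing x^32 mod 51 for each x (by repeated squaring, reducing mod 51 at every step), the values T(0), T(1), …, T(50) are: 0, 1, 1, 18, 1, 1, 18, 1, 1, 18, 1, 1, 18, 1, 1, 18, 1, 34, 18, 1, 1, 18, 1, 1, 18, 1, 1, 18, 1, 1, 18, 1, 1, 18, 34, 1, 18, 1, 1, 18, 1, 1, 18, 1, 1, 18, 1, 1, 18, 1, 1.
The distinct values are {0, 1, 18, 34}; there are 4 of them.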